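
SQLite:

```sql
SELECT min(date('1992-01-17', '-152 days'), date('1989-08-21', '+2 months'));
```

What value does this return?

1989-10-21

date('1992-01-17', '-152 days') → 1991-08-18.
date('1989-08-21', '+2 months') → 1989-10-21.
Earlier of the two is 1989-10-21.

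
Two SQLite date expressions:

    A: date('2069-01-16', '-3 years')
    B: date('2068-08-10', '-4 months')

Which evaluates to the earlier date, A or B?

A

A = 2066-01-16.
B = 2068-04-10.
A is earlier.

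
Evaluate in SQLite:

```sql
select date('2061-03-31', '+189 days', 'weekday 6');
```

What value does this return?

Applying '+189 days' to 2061-03-31: counting 189 days forward gives 2061-10-06.
`weekday 6` advances to the next Saturday; 2061-10-06 is a Thursday, so it moves forward to 2061-10-08.

2061-10-08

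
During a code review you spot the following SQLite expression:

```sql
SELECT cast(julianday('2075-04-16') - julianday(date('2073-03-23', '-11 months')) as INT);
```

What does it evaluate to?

1088

Adding -11 months to 2073-03-23 gives 2072-04-23.
7 days remain in April 2072 after the 23rd (30 − 23).
Full months from May 2072 through March 2075 contribute their day counts.
Then 16 days into April 2075.
Total: 7 + 31 + 30 + 31 + 31 + 30 + 31 + 30 + 31 + 31 + 28 + 31 + 30 + 31 + 30 + 31 + 31 + 30 + 31 + 30 + 31 + 31 + 28 + 31 + 30 + 31 + 30 + 31 + 31 + 30 + 31 + 30 + 31 + 31 + 28 + 31 + 16 = 1088.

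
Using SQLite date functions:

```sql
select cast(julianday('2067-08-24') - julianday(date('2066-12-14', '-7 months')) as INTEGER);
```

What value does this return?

Adding -7 months to 2066-12-14 gives 2066-05-14.
17 days remain in May 2066 after the 14th (31 − 14).
Full months from June 2066 through July 2067 contribute their day counts.
Then 24 days into August 2067.
Total: 17 + 30 + 31 + 31 + 30 + 31 + 30 + 31 + 31 + 28 + 31 + 30 + 31 + 30 + 31 + 24 = 467.

467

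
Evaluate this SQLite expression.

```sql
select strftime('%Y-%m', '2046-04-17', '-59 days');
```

First apply '-59 days': 2046-04-17 → 2046-02-17.
`%Y-%m` extracts the year-month: 2046-02.

2046-02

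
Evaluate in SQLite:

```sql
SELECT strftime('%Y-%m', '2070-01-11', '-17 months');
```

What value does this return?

First apply '-17 months': 2070-01-11 → 2068-08-11.
`%Y-%m` extracts the year-month: 2068-08.

2068-08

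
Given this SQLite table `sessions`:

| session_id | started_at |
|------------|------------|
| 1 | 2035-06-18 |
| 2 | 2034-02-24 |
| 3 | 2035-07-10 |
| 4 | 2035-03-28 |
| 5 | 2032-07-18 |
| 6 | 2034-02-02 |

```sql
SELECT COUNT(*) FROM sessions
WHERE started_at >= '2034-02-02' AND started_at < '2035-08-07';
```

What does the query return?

Rows in [2034-02-02, 2035-08-07): 2035-06-18, 2034-02-24, 2035-07-10, 2035-03-28, 2034-02-02 → 5 rows.

5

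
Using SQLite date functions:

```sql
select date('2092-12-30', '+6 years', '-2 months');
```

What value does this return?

2098-10-30

Adding +6 years to 2092-12-30 gives 2098-12-30.
Adding -2 months to 2098-12-30 gives 2098-10-30.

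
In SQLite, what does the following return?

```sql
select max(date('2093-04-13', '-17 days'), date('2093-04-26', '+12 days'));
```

2093-05-08

date('2093-04-13', '-17 days') → 2093-03-27.
date('2093-04-26', '+12 days') → 2093-05-08.
Later of the two is 2093-05-08.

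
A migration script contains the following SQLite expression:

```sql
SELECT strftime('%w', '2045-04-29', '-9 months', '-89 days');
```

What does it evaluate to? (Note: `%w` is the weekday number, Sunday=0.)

0

First apply '-9 months', '-89 days': 2045-04-29 → 2044-05-01.
2044-05-01 is a Sunday; with Sunday=0 that is 0.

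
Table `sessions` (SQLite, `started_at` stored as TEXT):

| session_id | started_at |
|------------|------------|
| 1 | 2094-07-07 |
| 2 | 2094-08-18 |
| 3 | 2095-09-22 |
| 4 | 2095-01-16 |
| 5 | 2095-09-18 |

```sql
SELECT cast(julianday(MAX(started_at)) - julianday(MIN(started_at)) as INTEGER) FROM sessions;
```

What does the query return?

MIN = 2094-07-07, MAX = 2095-09-22.
24 days remain in July 2094 after the 7th (31 − 7).
Full months from August 2094 through August 2095 contribute their day counts.
Then 22 days into September 2095.
Total: 24 + 31 + 30 + 31 + 30 + 31 + 31 + 28 + 31 + 30 + 31 + 30 + 31 + 31 + 22 = 442.

442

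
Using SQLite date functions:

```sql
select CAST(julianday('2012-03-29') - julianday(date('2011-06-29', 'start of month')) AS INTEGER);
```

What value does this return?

302

`start of month` rewinds 2011-06-29 to 2011-06-01.
29 days remain in June 2011 after the 1st (30 − 1).
Full months from July 2011 through February 2012 contribute their day counts.
Then 29 days into March 2012.
Total: 29 + 31 + 31 + 30 + 31 + 30 + 31 + 31 + 29 + 29 = 302.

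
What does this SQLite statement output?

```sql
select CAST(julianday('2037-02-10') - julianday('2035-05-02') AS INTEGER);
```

29 days remain in May 2035 after the 2nd (31 − 2).
Full months from June 2035 through January 2037 contribute their day counts.
Then 10 days into February 2037.
Total: 29 + 30 + 31 + 31 + 30 + 31 + 30 + 31 + 31 + 29 + 31 + 30 + 31 + 30 + 31 + 31 + 30 + 31 + 30 + 31 + 31 + 10 = 650.

650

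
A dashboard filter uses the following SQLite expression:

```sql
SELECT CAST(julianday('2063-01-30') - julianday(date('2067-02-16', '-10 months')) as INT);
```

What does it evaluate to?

-1172

Adding -10 months to 2067-02-16 gives 2066-04-16.
1 day remains in January 2063 after the 30th (31 − 30).
Full months from February 2063 through March 2066 contribute their day counts.
Then 16 days into April 2066.
Total: 1 + 28 + 31 + 30 + 31 + 30 + 31 + 31 + 30 + 31 + 30 + 31 + 31 + 29 + 31 + 30 + 31 + 30 + 31 + 31 + 30 + 31 + 30 + 31 + 31 + 28 + 31 + 30 + 31 + 30 + 31 + 31 + 30 + 31 + 30 + 31 + 31 + 28 + 31 + 16 = 1172.
The subtraction is earlier − later, so the result is −1172 → -1172.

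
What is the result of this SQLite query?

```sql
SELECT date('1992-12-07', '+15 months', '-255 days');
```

1993-06-25

Adding +15 months to 1992-12-07 gives 1994-03-07.
Applying '-255 days' to 1994-03-07: counting 255 days back gives 1993-06-25.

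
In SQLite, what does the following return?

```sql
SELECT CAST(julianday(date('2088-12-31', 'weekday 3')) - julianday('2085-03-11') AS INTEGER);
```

`weekday 3` advances to the next Wednesday; 2088-12-31 is a Friday, so it moves forward to 2089-01-05.
20 days remain in March 2085 after the 11th (31 − 11).
Full months from April 2085 through December 2088 contribute their day counts.
Then 5 days into January 2089.
Total: 20 + 30 + 31 + 30 + 31 + 31 + 30 + 31 + 30 + 31 + 31 + 28 + 31 + 30 + 31 + 30 + 31 + 31 + 30 + 31 + 30 + 31 + 31 + 28 + 31 + 30 + 31 + 30 + 31 + 31 + 30 + 31 + 30 + 31 + 31 + 29 + 31 + 30 + 31 + 30 + 31 + 31 + 30 + 31 + 30 + 31 + 5 = 1396.

1396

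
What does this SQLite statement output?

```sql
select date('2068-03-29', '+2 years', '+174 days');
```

Adding +2 years to 2068-03-29 gives 2070-03-29.
Applying '+174 days' to 2070-03-29: counting 174 days forward gives 2070-09-19.

2070-09-19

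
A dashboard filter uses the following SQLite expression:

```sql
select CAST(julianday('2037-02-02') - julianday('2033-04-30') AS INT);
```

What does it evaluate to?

1374

0 days remain in April 2033 after the 30th (30 − 30).
Full months from May 2033 through January 2037 contribute their day counts.
Then 2 days into February 2037.
Total: 0 + 31 + 30 + 31 + 31 + 30 + 31 + 30 + 31 + 31 + 28 + 31 + 30 + 31 + 30 + 31 + 31 + 30 + 31 + 30 + 31 + 31 + 28 + 31 + 30 + 31 + 30 + 31 + 31 + 30 + 31 + 30 + 31 + 31 + 29 + 31 + 30 + 31 + 30 + 31 + 31 + 30 + 31 + 30 + 31 + 31 + 2 = 1374.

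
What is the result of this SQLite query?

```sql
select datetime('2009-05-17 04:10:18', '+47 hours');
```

+47 hours from 2009-05-17 04:10:18 is 2009-05-19 03:10:18 (crosses midnight).

2009-05-19 03:10:18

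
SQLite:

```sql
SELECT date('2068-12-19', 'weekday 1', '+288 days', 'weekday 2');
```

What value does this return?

`weekday 1` advances to the next Monday; 2068-12-19 is a Wednesday, so it moves forward to 2068-12-24.
Applying '+288 days' to 2068-12-24: counting 288 days forward gives 2069-10-08.
`weekday 2` advances to the next Tuesday; 2069-10-08 is already a Tuesday, so it stays at 2069-10-08.

2069-10-08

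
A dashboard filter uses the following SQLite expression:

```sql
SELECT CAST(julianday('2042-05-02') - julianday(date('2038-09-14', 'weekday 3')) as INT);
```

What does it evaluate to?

1325

`weekday 3` advances to the next Wednesday; 2038-09-14 is a Tuesday, so it moves forward to 2038-09-15.
15 days remain in September 2038 after the 15th (30 − 15).
Full months from October 2038 through April 2042 contribute their day counts.
Then 2 days into May 2042.
Total: 15 + 31 + 30 + 31 + 31 + 28 + 31 + 30 + 31 + 30 + 31 + 31 + 30 + 31 + 30 + 31 + 31 + 29 + 31 + 30 + 31 + 30 + 31 + 31 + 30 + 31 + 30 + 31 + 31 + 28 + 31 + 30 + 31 + 30 + 31 + 31 + 30 + 31 + 30 + 31 + 31 + 28 + 31 + 30 + 2 = 1325.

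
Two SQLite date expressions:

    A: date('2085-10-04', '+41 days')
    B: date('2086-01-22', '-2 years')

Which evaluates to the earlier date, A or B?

B

A = 2085-11-14.
B = 2084-01-22.
B is earlier.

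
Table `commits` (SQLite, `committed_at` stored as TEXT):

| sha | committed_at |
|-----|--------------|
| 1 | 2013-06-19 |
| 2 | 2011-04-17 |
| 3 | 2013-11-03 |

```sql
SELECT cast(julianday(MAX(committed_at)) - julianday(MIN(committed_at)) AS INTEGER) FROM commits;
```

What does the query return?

931

MIN = 2011-04-17, MAX = 2013-11-03.
13 days remain in April 2011 after the 17th (30 − 17).
Full months from May 2011 through October 2013 contribute their day counts.
Then 3 days into November 2013.
Total: 13 + 31 + 30 + 31 + 31 + 30 + 31 + 30 + 31 + 31 + 29 + 31 + 30 + 31 + 30 + 31 + 31 + 30 + 31 + 30 + 31 + 31 + 28 + 31 + 30 + 31 + 30 + 31 + 31 + 30 + 31 + 3 = 931.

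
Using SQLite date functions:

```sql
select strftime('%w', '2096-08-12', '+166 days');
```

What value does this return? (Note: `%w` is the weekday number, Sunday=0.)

First apply '+166 days': 2096-08-12 → 2097-01-25.
2097-01-25 is a Friday; with Sunday=0 that is 5.

5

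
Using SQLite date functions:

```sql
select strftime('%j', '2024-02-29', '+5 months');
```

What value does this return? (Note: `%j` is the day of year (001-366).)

211

First apply '+5 months': 2024-02-29 → 2024-07-29.
Day-of-year for 2024-07-29: days since 2024-01-01 inclusive = 211, zero-padded to 211.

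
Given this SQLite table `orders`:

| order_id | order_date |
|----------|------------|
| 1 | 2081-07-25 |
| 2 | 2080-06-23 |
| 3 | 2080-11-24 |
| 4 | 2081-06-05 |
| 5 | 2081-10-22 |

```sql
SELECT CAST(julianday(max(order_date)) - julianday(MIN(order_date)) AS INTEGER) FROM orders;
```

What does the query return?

MIN = 2080-06-23, MAX = 2081-10-22.
7 days remain in June 2080 after the 23rd (30 − 23).
Full months from July 2080 through September 2081 contribute their day counts.
Then 22 days into October 2081.
Total: 7 + 31 + 31 + 30 + 31 + 30 + 31 + 31 + 28 + 31 + 30 + 31 + 30 + 31 + 31 + 30 + 22 = 486.

486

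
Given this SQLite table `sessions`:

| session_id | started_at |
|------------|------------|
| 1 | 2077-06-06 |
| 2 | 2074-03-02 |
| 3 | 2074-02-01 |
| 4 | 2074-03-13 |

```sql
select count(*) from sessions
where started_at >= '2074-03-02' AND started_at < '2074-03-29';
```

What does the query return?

Rows in [2074-03-02, 2074-03-29): 2074-03-02, 2074-03-13 → 2 rows.

2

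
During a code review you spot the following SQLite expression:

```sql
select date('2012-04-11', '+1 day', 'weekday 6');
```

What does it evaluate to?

2012-04-14

Advancing 1 more day within April lands on 2012-04-12.
`weekday 6` advances to the next Saturday; 2012-04-12 is a Thursday, so it moves forward to 2012-04-14.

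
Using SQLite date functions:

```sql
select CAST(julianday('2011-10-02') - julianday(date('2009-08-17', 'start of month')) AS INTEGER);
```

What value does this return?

`start of month` rewinds 2009-08-17 to 2009-08-01.
30 days remain in August 2009 after the 1st (31 − 1).
Full months from September 2009 through September 2011 contribute their day counts.
Then 2 days into October 2011.
Total: 30 + 30 + 31 + 30 + 31 + 31 + 28 + 31 + 30 + 31 + 30 + 31 + 31 + 30 + 31 + 30 + 31 + 31 + 28 + 31 + 30 + 31 + 30 + 31 + 31 + 30 + 2 = 792.

792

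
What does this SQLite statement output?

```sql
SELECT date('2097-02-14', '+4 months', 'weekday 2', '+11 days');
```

Adding +4 months to 2097-02-14 gives 2097-06-14.
`weekday 2` advances to the next Tuesday; 2097-06-14 is a Friday, so it moves forward to 2097-06-18.
Advancing 11 more days within June lands on 2097-06-29.

2097-06-29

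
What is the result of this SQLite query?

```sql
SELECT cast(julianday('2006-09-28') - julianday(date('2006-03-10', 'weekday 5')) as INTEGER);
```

`weekday 5` advances to the next Friday; 2006-03-10 is already a Friday, so it stays at 2006-03-10.
21 days remain in March 2006 after the 10th (31 − 10).
April 2006: 30 days.
May 2006: 31 days.
June 2006: 30 days.
July 2006: 31 days.
August 2006: 31 days.
Then 28 days into September 2006.
Total: 21 + 30 + 31 + 30 + 31 + 31 + 28 = 202.

202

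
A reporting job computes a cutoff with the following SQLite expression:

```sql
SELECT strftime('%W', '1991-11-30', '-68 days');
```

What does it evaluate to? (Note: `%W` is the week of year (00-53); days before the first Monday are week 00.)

38

First apply '-68 days': 1991-11-30 → 1991-09-23.
1991-09-23 is a Monday. SQLite's %W counts Mondays since the year started; the result is 38.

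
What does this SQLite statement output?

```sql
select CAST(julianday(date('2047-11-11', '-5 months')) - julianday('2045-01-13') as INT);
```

879

Adding -5 months to 2047-11-11 gives 2047-06-11.
18 days remain in January 2045 after the 13th (31 − 13).
Full months from February 2045 through May 2047 contribute their day counts.
Then 11 days into June 2047.
Total: 18 + 28 + 31 + 30 + 31 + 30 + 31 + 31 + 30 + 31 + 30 + 31 + 31 + 28 + 31 + 30 + 31 + 30 + 31 + 31 + 30 + 31 + 30 + 31 + 31 + 28 + 31 + 30 + 31 + 11 = 879.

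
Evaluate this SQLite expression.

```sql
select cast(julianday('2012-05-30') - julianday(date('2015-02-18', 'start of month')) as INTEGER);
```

-977

`start of month` rewinds 2015-02-18 to 2015-02-01.
1 day remains in May 2012 after the 30th (31 − 30).
Full months from June 2012 through January 2015 contribute their day counts.
Then 1 day into February 2015.
Total: 1 + 30 + 31 + 31 + 30 + 31 + 30 + 31 + 31 + 28 + 31 + 30 + 31 + 30 + 31 + 31 + 30 + 31 + 30 + 31 + 31 + 28 + 31 + 30 + 31 + 30 + 31 + 31 + 30 + 31 + 30 + 31 + 31 + 1 = 977.
The subtraction is earlier − later, so the result is −977 → -977.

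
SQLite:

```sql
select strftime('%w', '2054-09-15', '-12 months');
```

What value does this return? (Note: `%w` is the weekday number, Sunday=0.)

1

First apply '-12 months': 2054-09-15 → 2053-09-15.
2053-09-15 is a Monday; with Sunday=0 that is 1.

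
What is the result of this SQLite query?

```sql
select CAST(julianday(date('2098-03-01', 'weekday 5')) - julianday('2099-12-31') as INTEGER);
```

-664

`weekday 5` advances to the next Friday; 2098-03-01 is a Saturday, so it moves forward to 2098-03-07.
24 days remain in March 2098 after the 7th (31 − 7).
Full months from April 2098 through November 2099 contribute their day counts.
Then 31 days into December 2099.
Total: 24 + 30 + 31 + 30 + 31 + 31 + 30 + 31 + 30 + 31 + 31 + 28 + 31 + 30 + 31 + 30 + 31 + 31 + 30 + 31 + 30 + 31 = 664.
The subtraction is earlier − later, so the result is −664 → -664.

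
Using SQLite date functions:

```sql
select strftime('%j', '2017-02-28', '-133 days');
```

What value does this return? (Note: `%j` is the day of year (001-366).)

292

First apply '-133 days': 2017-02-28 → 2016-10-18.
Day-of-year for 2016-10-18: days since 2016-01-01 inclusive = 292, zero-padded to 292.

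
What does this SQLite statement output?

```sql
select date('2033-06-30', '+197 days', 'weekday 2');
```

Applying '+197 days' to 2033-06-30: counting 197 days forward gives 2034-01-13.
`weekday 2` advances to the next Tuesday; 2034-01-13 is a Friday, so it moves forward to 2034-01-17.

2034-01-17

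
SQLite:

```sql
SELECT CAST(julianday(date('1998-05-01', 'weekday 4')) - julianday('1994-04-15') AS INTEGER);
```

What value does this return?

`weekday 4` advances to the next Thursday; 1998-05-01 is a Friday, so it moves forward to 1998-05-07.
15 days remain in April 1994 after the 15th (30 − 15).
Full months from May 1994 through April 1998 contribute their day counts.
Then 7 days into May 1998.
Total: 15 + 31 + 30 + 31 + 31 + 30 + 31 + 30 + 31 + 31 + 28 + 31 + 30 + 31 + 30 + 31 + 31 + 30 + 31 + 30 + 31 + 31 + 29 + 31 + 30 + 31 + 30 + 31 + 31 + 30 + 31 + 30 + 31 + 31 + 28 + 31 + 30 + 31 + 30 + 31 + 31 + 30 + 31 + 30 + 31 + 31 + 28 + 31 + 30 + 7 = 1483.

1483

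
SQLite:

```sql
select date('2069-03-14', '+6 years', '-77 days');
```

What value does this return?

2074-12-27

Adding +6 years to 2069-03-14 gives 2075-03-14.
Applying '-77 days' to 2075-03-14: counting 77 days back gives 2074-12-27.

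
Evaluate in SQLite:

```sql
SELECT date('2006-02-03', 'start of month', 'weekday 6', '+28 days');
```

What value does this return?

2006-03-04

`start of month` rewinds 2006-02-03 to 2006-02-01.
`weekday 6` advances to the next Saturday; 2006-02-01 is a Wednesday, so it moves forward to 2006-02-04.
February 2006 has 28 days; 24 remain after the 4th, so 25 days reach 2006-03-01.
Advancing 3 more days within March lands on 2006-03-04.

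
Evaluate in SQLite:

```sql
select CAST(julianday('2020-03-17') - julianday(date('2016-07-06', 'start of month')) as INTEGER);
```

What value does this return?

`start of month` rewinds 2016-07-06 to 2016-07-01.
30 days remain in July 2016 after the 1st (31 − 1).
Full months from August 2016 through February 2020 contribute their day counts.
Then 17 days into March 2020.
Total: 30 + 31 + 30 + 31 + 30 + 31 + 31 + 28 + 31 + 30 + 31 + 30 + 31 + 31 + 30 + 31 + 30 + 31 + 31 + 28 + 31 + 30 + 31 + 30 + 31 + 31 + 30 + 31 + 30 + 31 + 31 + 28 + 31 + 30 + 31 + 30 + 31 + 31 + 30 + 31 + 30 + 31 + 31 + 29 + 17 = 1355.

1355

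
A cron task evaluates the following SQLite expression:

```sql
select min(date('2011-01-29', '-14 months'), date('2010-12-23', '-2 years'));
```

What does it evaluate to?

2008-12-23

date('2011-01-29', '-14 months') → 2009-11-29.
date('2010-12-23', '-2 years') → 2008-12-23.
Earlier of the two is 2008-12-23.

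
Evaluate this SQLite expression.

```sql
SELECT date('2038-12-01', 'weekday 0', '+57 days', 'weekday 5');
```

`weekday 0` advances to the next Sunday; 2038-12-01 is a Wednesday, so it moves forward to 2038-12-05.
Applying '+57 days' to 2038-12-05: counting 57 days forward gives 2039-01-31.
`weekday 5` advances to the next Friday; 2039-01-31 is a Monday, so it moves forward to 2039-02-04.

2039-02-04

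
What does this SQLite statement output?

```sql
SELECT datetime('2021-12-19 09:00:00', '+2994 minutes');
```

2021-12-21 10:54:00

2994 minutes = 49h 54m; +2994 minutes from 2021-12-19 09:00:00 is 2021-12-21 10:54:00 (crosses midnight).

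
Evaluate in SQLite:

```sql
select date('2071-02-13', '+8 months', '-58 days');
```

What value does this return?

Adding +8 months to 2071-02-13 gives 2071-10-13.
Applying '-58 days' to 2071-10-13: counting 58 days back gives 2071-08-16.

2071-08-16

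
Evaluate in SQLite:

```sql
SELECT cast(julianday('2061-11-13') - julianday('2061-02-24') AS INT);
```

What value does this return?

262

4 days remain in February 2061 after the 24th (28 − 24).
Full months from March 2061 through October 2061 contribute their day counts.
Then 13 days into November 2061.
Total: 4 + 31 + 30 + 31 + 30 + 31 + 31 + 30 + 31 + 13 = 262.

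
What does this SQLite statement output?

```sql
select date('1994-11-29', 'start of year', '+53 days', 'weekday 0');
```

1994-02-27

`start of year` rewinds 1994-11-29 to 1994-01-01.
Applying '+53 days' to 1994-01-01: counting 53 days forward gives 1994-02-23.
`weekday 0` advances to the next Sunday; 1994-02-23 is a Wednesday, so it moves forward to 1994-02-27.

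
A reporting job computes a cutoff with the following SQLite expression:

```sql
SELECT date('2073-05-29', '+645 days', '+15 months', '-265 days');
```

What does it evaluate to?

2075-09-14

Applying '+645 days' to 2073-05-29: counting 645 days forward gives 2075-03-05.
Adding +15 months to 2075-03-05 gives 2076-06-05.
Applying '-265 days' to 2076-06-05: counting 265 days back gives 2075-09-14.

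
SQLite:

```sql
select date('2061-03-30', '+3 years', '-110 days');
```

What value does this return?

2063-12-11

Adding +3 years to 2061-03-30 gives 2064-03-30.
Applying '-110 days' to 2064-03-30: counting 110 days back gives 2063-12-11.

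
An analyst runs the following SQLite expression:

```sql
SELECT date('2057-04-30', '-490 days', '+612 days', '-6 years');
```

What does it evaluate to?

2051-08-30

Applying '-490 days' to 2057-04-30: counting 490 days back gives 2055-12-27.
Applying '+612 days' to 2055-12-27: counting 612 days forward gives 2057-08-30.
Adding -6 years to 2057-08-30 gives 2051-08-30.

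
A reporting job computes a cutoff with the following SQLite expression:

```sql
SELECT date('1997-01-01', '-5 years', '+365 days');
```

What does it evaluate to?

1992-12-31

Adding -5 years to 1997-01-01 gives 1992-01-01.
Applying '+365 days' to 1992-01-01: counting 365 days forward gives 1992-12-31.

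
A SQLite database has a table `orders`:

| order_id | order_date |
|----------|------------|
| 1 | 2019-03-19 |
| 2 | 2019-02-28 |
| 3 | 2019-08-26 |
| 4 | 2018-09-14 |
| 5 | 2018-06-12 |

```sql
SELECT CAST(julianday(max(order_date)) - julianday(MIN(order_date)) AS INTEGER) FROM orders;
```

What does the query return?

440

MIN = 2018-06-12, MAX = 2019-08-26.
18 days remain in June 2018 after the 12th (30 − 12).
Full months from July 2018 through July 2019 contribute their day counts.
Then 26 days into August 2019.
Total: 18 + 31 + 31 + 30 + 31 + 30 + 31 + 31 + 28 + 31 + 30 + 31 + 30 + 31 + 26 = 440.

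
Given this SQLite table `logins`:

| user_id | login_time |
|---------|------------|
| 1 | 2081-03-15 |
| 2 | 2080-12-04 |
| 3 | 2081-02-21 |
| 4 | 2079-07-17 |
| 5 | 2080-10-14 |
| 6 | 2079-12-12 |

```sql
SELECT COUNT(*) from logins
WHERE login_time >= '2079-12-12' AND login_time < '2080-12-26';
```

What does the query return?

Rows in [2079-12-12, 2080-12-26): 2080-12-04, 2080-10-14, 2079-12-12 → 3 rows.

3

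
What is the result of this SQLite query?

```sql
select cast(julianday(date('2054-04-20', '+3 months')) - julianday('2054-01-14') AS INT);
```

Adding +3 months to 2054-04-20 gives 2054-07-20.
17 days remain in January 2054 after the 14th (31 − 14).
February 2054: 28 days.
March 2054: 31 days.
April 2054: 30 days.
May 2054: 31 days.
June 2054: 30 days.
Then 20 days into July 2054.
Total: 17 + 28 + 31 + 30 + 31 + 30 + 20 = 187.

187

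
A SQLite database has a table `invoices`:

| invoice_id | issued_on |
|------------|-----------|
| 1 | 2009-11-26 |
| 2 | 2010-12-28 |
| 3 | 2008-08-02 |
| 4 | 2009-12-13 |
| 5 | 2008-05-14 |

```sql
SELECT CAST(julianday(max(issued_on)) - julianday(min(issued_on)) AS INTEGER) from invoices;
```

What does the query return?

MIN = 2008-05-14, MAX = 2010-12-28.
17 days remain in May 2008 after the 14th (31 − 14).
Full months from June 2008 through November 2010 contribute their day counts.
Then 28 days into December 2010.
Total: 17 + 30 + 31 + 31 + 30 + 31 + 30 + 31 + 31 + 28 + 31 + 30 + 31 + 30 + 31 + 31 + 30 + 31 + 30 + 31 + 31 + 28 + 31 + 30 + 31 + 30 + 31 + 31 + 30 + 31 + 30 + 28 = 958.

958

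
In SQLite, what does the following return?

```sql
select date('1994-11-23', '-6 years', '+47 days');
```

Adding -6 years to 1994-11-23 gives 1988-11-23.
Applying '+47 days' to 1988-11-23: counting 47 days forward gives 1989-01-09.

1989-01-09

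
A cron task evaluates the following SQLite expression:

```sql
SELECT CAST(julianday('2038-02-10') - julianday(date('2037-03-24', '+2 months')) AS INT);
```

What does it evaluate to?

Adding +2 months to 2037-03-24 gives 2037-05-24.
7 days remain in May 2037 after the 24th (31 − 24).
Full months from June 2037 through January 2038 contribute their day counts.
Then 10 days into February 2038.
Total: 7 + 30 + 31 + 31 + 30 + 31 + 30 + 31 + 31 + 10 = 262.

262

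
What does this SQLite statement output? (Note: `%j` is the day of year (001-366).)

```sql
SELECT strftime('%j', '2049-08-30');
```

Day-of-year for 2049-08-30: days since 2049-01-01 inclusive = 242, zero-padded to 242.

242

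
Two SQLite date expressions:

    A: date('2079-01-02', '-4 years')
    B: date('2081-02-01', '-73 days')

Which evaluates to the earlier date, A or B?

A

A = 2075-01-02.
B = 2080-11-20.
A is earlier.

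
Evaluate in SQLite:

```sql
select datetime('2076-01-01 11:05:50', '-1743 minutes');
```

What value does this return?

1743 minutes = 29h 3m; -1743 minutes from 2076-01-01 11:05:50 is 2075-12-31 06:02:50 (crosses midnight).

2075-12-31 06:02:50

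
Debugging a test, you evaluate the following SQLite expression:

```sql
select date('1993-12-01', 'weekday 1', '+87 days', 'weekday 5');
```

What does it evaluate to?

`weekday 1` advances to the next Monday; 1993-12-01 is a Wednesday, so it moves forward to 1993-12-06.
Applying '+87 days' to 1993-12-06: counting 87 days forward gives 1994-03-03.
`weekday 5` advances to the next Friday; 1994-03-03 is a Thursday, so it moves forward to 1994-03-04.

1994-03-04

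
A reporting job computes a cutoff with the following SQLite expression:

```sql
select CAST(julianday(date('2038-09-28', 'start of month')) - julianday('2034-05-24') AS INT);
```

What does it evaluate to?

1561

`start of month` rewinds 2038-09-28 to 2038-09-01.
7 days remain in May 2034 after the 24th (31 − 24).
Full months from June 2034 through August 2038 contribute their day counts.
Then 1 day into September 2038.
Total: 7 + 30 + 31 + 31 + 30 + 31 + 30 + 31 + 31 + 28 + 31 + 30 + 31 + 30 + 31 + 31 + 30 + 31 + 30 + 31 + 31 + 29 + 31 + 30 + 31 + 30 + 31 + 31 + 30 + 31 + 30 + 31 + 31 + 28 + 31 + 30 + 31 + 30 + 31 + 31 + 30 + 31 + 30 + 31 + 31 + 28 + 31 + 30 + 31 + 30 + 31 + 31 + 1 = 1561.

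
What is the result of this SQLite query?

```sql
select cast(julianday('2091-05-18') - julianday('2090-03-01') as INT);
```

30 days remain in March 2090 after the 1st (31 − 1).
Full months from April 2090 through April 2091 contribute their day counts.
Then 18 days into May 2091.
Total: 30 + 30 + 31 + 30 + 31 + 31 + 30 + 31 + 30 + 31 + 31 + 28 + 31 + 30 + 18 = 443.

443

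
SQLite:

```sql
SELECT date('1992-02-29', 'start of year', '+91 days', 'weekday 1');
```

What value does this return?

`start of year` rewinds 1992-02-29 to 1992-01-01.
Applying '+91 days' to 1992-01-01: counting 91 days forward gives 1992-04-01.
`weekday 1` advances to the next Monday; 1992-04-01 is a Wednesday, so it moves forward to 1992-04-06.

1992-04-06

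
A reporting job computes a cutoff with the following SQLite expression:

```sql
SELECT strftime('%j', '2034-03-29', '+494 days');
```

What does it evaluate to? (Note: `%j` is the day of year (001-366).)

217

First apply '+494 days': 2034-03-29 → 2035-08-05.
Day-of-year for 2035-08-05: days since 2035-01-01 inclusive = 217, zero-padded to 217.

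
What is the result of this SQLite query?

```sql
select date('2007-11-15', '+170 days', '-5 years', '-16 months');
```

2002-01-03

Applying '+170 days' to 2007-11-15: counting 170 days forward gives 2008-05-03.
Adding -5 years to 2008-05-03 gives 2003-05-03.
Adding -16 months to 2003-05-03 gives 2002-01-03.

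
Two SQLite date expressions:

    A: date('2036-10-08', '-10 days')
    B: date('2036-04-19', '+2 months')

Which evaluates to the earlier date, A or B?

A = 2036-09-28.
B = 2036-06-19.
B is earlier.

B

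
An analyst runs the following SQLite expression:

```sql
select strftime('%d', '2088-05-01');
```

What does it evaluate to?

`%d` extracts the 2-digit day of month: 01.

01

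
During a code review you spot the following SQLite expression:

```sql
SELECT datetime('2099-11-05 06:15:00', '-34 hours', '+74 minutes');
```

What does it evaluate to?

2099-11-03 21:29:00

-34 hours from 2099-11-05 06:15:00 is 2099-11-03 20:15:00 (crosses midnight).
74 minutes = 1h 14m; +74 minutes from 2099-11-03 20:15:00 is 2099-11-03 21:29:00.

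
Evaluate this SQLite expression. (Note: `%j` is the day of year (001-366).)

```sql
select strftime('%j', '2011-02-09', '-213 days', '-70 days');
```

First apply '-213 days', '-70 days': 2011-02-09 → 2010-05-02.
Day-of-year for 2010-05-02: days since 2010-01-01 inclusive = 122, zero-padded to 122.

122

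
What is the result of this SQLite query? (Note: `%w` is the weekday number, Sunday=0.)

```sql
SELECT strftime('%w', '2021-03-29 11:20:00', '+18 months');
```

4

First apply '+18 months': 2021-03-29 11:20:00 → 2022-09-29 11:20:00.
2022-09-29 is a Thursday; with Sunday=0 that is 4.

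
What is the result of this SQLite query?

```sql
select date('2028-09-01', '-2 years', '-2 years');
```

2024-09-01

Adding -2 years to 2028-09-01 gives 2026-09-01.
Adding -2 years to 2026-09-01 gives 2024-09-01.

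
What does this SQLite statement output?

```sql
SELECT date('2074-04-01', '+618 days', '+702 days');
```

Applying '+618 days' to 2074-04-01: counting 618 days forward gives 2075-12-10.
Applying '+702 days' to 2075-12-10: counting 702 days forward gives 2077-11-11.

2077-11-11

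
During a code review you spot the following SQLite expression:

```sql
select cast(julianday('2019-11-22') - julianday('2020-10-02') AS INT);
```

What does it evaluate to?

8 days remain in November 2019 after the 22nd (30 − 22).
Full months from December 2019 through September 2020 contribute their day counts.
Then 2 days into October 2020.
Total: 8 + 31 + 31 + 29 + 31 + 30 + 31 + 30 + 31 + 31 + 30 + 2 = 315.
The subtraction is earlier − later, so the result is −315 → -315.

-315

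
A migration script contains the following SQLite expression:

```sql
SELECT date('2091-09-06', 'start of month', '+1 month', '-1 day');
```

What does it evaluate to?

`start of month` rewinds 2091-09-06 to 2091-09-01.
Adding +1 month to 2091-09-01 gives 2091-10-01.
Going back 1 day from 2091-10-01 reaches 2091-09-30 (last day of September, 30 days).

2091-09-30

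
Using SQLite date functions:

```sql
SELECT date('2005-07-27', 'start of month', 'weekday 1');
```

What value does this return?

2005-07-04

`start of month` rewinds 2005-07-27 to 2005-07-01.
`weekday 1` advances to the next Monday; 2005-07-01 is a Friday, so it moves forward to 2005-07-04.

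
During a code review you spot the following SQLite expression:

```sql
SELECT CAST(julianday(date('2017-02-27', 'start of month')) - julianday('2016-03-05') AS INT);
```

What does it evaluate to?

333

`start of month` rewinds 2017-02-27 to 2017-02-01.
26 days remain in March 2016 after the 5th (31 − 5).
Full months from April 2016 through January 2017 contribute their day counts.
Then 1 day into February 2017.
Total: 26 + 30 + 31 + 30 + 31 + 31 + 30 + 31 + 30 + 31 + 31 + 1 = 333.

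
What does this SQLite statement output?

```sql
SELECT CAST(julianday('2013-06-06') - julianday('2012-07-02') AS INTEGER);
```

29 days remain in July 2012 after the 2nd (31 − 2).
Full months from August 2012 through May 2013 contribute their day counts.
Then 6 days into June 2013.
Total: 29 + 31 + 30 + 31 + 30 + 31 + 31 + 28 + 31 + 30 + 31 + 6 = 339.

339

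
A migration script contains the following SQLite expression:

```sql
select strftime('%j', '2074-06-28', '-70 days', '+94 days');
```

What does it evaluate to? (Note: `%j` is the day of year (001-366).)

First apply '-70 days', '+94 days': 2074-06-28 → 2074-07-22.
Day-of-year for 2074-07-22: days since 2074-01-01 inclusive = 203, zero-padded to 203.

203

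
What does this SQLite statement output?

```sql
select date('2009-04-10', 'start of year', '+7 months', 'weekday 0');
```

2009-08-02

`start of year` rewinds 2009-04-10 to 2009-01-01.
Adding +7 months to 2009-01-01 gives 2009-08-01.
`weekday 0` advances to the next Sunday; 2009-08-01 is a Saturday, so it moves forward to 2009-08-02.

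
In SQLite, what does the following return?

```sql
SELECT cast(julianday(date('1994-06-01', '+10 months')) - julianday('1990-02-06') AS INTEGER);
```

1880

Adding +10 months to 1994-06-01 gives 1995-04-01.
22 days remain in February 1990 after the 6th (28 − 6).
Full months from March 1990 through March 1995 contribute their day counts.
Then 1 day into April 1995.
Total: 22 + 31 + 30 + 31 + 30 + 31 + 31 + 30 + 31 + 30 + 31 + 31 + 28 + 31 + 30 + 31 + 30 + 31 + 31 + 30 + 31 + 30 + 31 + 31 + 29 + 31 + 30 + 31 + 30 + 31 + 31 + 30 + 31 + 30 + 31 + 31 + 28 + 31 + 30 + 31 + 30 + 31 + 31 + 30 + 31 + 30 + 31 + 31 + 28 + 31 + 30 + 31 + 30 + 31 + 31 + 30 + 31 + 30 + 31 + 31 + 28 + 31 + 1 = 1880.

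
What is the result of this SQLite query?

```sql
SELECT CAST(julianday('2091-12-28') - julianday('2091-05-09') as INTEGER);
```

233

22 days remain in May 2091 after the 9th (31 − 9).
Full months from June 2091 through November 2091 contribute their day counts.
Then 28 days into December 2091.
Total: 22 + 30 + 31 + 31 + 30 + 31 + 30 + 28 = 233.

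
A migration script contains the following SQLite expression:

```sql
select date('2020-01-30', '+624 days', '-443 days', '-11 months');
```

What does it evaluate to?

2019-08-29

Applying '+624 days' to 2020-01-30: counting 624 days forward gives 2021-10-15.
Applying '-443 days' to 2021-10-15: counting 443 days back gives 2020-07-29.
Adding -11 months to 2020-07-29 gives 2019-08-29.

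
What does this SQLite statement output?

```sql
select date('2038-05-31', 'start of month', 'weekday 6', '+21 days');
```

2038-05-22

`start of month` rewinds 2038-05-31 to 2038-05-01.
`weekday 6` advances to the next Saturday; 2038-05-01 is already a Saturday, so it stays at 2038-05-01.
Advancing 21 more days within May lands on 2038-05-22.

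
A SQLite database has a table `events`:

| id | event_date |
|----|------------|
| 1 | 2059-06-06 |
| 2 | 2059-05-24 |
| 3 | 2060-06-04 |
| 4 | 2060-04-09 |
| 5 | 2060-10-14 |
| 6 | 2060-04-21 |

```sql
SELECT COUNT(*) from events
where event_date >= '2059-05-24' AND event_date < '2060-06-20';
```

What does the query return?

Rows in [2059-05-24, 2060-06-20): 2059-06-06, 2059-05-24, 2060-06-04, 2060-04-09, 2060-04-21 → 5 rows.

5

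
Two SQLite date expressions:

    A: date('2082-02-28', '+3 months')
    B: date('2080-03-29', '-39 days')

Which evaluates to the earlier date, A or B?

A = 2082-05-28.
B = 2080-02-19.
B is earlier.

B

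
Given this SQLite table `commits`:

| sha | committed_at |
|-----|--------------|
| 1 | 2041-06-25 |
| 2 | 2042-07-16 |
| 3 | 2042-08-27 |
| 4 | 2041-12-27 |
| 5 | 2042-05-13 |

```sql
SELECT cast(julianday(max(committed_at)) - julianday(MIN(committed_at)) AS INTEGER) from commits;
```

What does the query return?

428

MIN = 2041-06-25, MAX = 2042-08-27.
5 days remain in June 2041 after the 25th (30 − 25).
Full months from July 2041 through July 2042 contribute their day counts.
Then 27 days into August 2042.
Total: 5 + 31 + 31 + 30 + 31 + 30 + 31 + 31 + 28 + 31 + 30 + 31 + 30 + 31 + 27 = 428.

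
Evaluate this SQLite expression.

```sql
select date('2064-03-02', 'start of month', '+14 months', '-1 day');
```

2065-04-30

`start of month` rewinds 2064-03-02 to 2064-03-01.
Adding +14 months to 2064-03-01 gives 2065-05-01.
Going back 1 day from 2065-05-01 reaches 2065-04-30 (last day of April, 30 days).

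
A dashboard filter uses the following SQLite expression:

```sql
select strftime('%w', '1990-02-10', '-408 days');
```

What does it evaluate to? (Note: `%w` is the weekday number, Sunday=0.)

First apply '-408 days': 1990-02-10 → 1988-12-29.
1988-12-29 is a Thursday; with Sunday=0 that is 4.

4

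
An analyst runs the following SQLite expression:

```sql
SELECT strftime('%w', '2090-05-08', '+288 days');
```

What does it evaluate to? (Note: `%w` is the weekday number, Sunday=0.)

2

First apply '+288 days': 2090-05-08 → 2091-02-20.
2091-02-20 is a Tuesday; with Sunday=0 that is 2.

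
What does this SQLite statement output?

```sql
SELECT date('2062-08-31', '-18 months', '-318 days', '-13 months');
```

2059-03-19

Adding -18 months to 2062-08-31 targets 2061-02-31. February 2061 has only 28 days, so SQLite normalizes the 3-day overflow forward to 2061-03-03.
Applying '-318 days' to 2061-03-03: counting 318 days back gives 2060-04-19.
Adding -13 months to 2060-04-19 gives 2059-03-19.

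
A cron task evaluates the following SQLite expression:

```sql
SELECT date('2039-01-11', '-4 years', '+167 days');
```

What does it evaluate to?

2035-06-27

Adding -4 years to 2039-01-11 gives 2035-01-11.
Applying '+167 days' to 2035-01-11: counting 167 days forward gives 2035-06-27.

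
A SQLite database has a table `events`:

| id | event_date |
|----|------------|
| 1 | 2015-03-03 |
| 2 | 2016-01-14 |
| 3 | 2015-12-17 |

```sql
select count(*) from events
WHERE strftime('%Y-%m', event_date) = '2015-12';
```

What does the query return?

Rows with year-month 2015-12: 2015-12-17 → 1.

1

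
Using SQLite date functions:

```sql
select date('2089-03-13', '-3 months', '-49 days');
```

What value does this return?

2088-10-25

Adding -3 months to 2089-03-13 gives 2088-12-13.
Applying '-49 days' to 2088-12-13: counting 49 days back gives 2088-10-25.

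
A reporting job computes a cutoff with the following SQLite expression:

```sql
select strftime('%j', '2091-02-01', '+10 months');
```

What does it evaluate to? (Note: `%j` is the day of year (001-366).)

335

First apply '+10 months': 2091-02-01 → 2091-12-01.
Day-of-year for 2091-12-01: days since 2091-01-01 inclusive = 335, zero-padded to 335.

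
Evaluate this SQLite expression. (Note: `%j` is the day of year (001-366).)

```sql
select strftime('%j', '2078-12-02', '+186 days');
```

First apply '+186 days': 2078-12-02 → 2079-06-06.
Day-of-year for 2079-06-06: days since 2079-01-01 inclusive = 157, zero-padded to 157.

157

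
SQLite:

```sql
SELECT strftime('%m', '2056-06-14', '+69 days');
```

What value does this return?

First apply '+69 days': 2056-06-14 → 2056-08-22.
`%m` extracts the 2-digit month (01-12): 08.

08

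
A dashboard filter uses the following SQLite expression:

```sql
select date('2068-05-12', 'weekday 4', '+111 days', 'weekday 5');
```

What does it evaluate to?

2068-09-07

`weekday 4` advances to the next Thursday; 2068-05-12 is a Saturday, so it moves forward to 2068-05-17.
Applying '+111 days' to 2068-05-17: counting 111 days forward gives 2068-09-05.
`weekday 5` advances to the next Friday; 2068-09-05 is a Wednesday, so it moves forward to 2068-09-07.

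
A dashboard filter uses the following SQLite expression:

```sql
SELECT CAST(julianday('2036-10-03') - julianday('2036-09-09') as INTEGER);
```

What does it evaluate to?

24

21 days remain in September 2036 after the 9th (30 − 9).
Then 3 days into October 2036.
Total: 21 + 3 = 24.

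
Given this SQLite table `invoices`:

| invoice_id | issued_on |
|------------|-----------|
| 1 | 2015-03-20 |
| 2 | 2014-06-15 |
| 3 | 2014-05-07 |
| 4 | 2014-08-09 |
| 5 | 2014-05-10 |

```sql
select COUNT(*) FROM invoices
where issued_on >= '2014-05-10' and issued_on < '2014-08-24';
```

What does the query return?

Rows in [2014-05-10, 2014-08-24): 2014-06-15, 2014-08-09, 2014-05-10 → 3 rows.

3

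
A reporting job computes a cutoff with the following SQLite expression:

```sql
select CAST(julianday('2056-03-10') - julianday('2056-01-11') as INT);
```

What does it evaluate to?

59

20 days remain in January 2056 after the 11th (31 − 11).
February 2056: 29 days (leap year).
Then 10 days into March 2056.
Total: 20 + 29 + 10 = 59.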